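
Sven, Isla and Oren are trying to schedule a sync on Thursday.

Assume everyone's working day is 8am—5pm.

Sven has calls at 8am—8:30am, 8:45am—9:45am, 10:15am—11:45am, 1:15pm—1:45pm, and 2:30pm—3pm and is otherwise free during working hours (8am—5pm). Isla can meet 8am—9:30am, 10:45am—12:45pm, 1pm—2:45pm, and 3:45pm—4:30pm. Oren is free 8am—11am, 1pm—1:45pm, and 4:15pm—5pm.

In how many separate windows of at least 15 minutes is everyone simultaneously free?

3

Sven free within 08:00–17:00: 08:30–08:45, 09:45–10:15, 11:45–13:15, 13:45–14:30, 15:00–17:00.
Sven ∩ Isla: 08:30–08:45, 11:45–12:45, 13:00–13:15, 13:45–14:30, 15:45–16:30.
Sven ∩ Isla ∩ Oren: 08:30–08:45, 13:00–13:15, 16:15–16:30.
Windows ≥ 15 min: 08:30–08:45, 13:00–13:15, 16:15–16:30.
That's 3 windows.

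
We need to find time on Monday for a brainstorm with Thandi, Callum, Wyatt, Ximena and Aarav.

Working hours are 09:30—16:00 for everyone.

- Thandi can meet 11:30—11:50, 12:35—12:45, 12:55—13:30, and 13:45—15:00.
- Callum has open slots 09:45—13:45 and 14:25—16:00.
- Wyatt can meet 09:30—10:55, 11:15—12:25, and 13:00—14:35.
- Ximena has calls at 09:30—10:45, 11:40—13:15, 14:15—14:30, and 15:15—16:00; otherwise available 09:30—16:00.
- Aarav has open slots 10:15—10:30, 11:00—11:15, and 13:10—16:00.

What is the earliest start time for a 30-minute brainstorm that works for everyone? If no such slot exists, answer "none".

Ximena free within 09:30–16:00: 10:45–11:40, 13:15–14:15, 14:30–15:15.
Thandi ∩ Callum: 11:30–11:50, 12:35–12:45, 12:55–13:30, 14:25–15:00.
Thandi ∩ Callum ∩ Wyatt: 11:30–11:50, 13:00–13:30, 14:25–14:35.
Thandi ∩ Callum ∩ Wyatt ∩ Ximena: 11:30–11:40, 13:15–13:30, 14:30–14:35.
Thandi ∩ Callum ∩ Wyatt ∩ Ximena ∩ Aarav: 13:15–13:30, 14:30–14:35.
Windows ≥ 30 min: (none).

none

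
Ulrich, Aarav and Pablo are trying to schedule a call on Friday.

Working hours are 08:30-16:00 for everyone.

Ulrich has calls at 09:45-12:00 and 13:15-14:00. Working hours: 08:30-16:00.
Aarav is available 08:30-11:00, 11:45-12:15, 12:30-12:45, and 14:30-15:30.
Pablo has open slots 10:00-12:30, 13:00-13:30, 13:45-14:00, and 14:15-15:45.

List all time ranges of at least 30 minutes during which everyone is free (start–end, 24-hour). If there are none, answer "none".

Ulrich free within 08:30–16:00: 08:30–09:45, 12:00–13:15, 14:00–16:00.
Ulrich ∩ Aarav: 08:30–09:45, 12:00–12:15, 12:30–12:45, 14:30–15:30.
Ulrich ∩ Aarav ∩ Pablo: 12:00–12:15, 14:30–15:30.
Windows ≥ 30 min: 14:30–15:30.

14:30–15:30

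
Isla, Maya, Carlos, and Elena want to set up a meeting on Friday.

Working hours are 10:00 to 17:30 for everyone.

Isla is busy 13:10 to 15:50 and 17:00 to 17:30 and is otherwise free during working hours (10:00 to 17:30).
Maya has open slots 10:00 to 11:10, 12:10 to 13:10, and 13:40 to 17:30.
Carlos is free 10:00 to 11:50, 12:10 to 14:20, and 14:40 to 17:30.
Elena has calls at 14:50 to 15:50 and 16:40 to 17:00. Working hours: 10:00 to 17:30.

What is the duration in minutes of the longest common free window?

Isla free within 10:00–17:30: 10:00–13:10, 15:50–17:00.
Elena free within 10:00–17:30: 10:00–14:50, 15:50–16:40, 17:00–17:30.
Isla ∩ Maya: 10:00–11:10, 12:10–13:10, 15:50–17:00.
Isla ∩ Maya ∩ Carlos: 10:00–11:10, 12:10–13:10, 15:50–17:00.
Isla ∩ Maya ∩ Carlos ∩ Elena: 10:00–11:10, 12:10–13:10, 15:50–16:40.
Common window lengths: 70, 60, 50 min; longest is 70.

70 minutes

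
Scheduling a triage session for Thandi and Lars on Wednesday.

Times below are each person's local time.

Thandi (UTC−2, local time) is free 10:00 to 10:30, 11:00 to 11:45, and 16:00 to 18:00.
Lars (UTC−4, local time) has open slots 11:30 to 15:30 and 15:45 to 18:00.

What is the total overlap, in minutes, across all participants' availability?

Thandi → UTC: 12:00–12:30, 13:00–13:45, 18:00–20:00.
Lars → UTC: 15:30–19:30, 19:45–22:00.
Thandi ∩ Lars: 18:00–19:30, 19:45–20:00.
Total common minutes: 90 + 15 = 105.

105 minutes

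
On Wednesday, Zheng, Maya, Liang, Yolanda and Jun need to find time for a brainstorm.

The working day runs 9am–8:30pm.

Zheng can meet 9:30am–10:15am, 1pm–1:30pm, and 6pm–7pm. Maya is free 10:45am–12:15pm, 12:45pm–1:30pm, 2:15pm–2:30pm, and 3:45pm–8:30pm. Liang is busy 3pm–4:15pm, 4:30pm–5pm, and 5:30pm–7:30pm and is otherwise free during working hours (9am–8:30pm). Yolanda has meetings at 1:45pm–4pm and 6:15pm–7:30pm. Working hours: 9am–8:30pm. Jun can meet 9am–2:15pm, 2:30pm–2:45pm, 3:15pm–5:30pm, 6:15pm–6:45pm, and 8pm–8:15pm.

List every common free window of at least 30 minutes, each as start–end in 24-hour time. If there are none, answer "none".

Liang free within 09:00–20:30: 09:00–15:00, 16:15–16:30, 17:00–17:30, 19:30–20:30.
Yolanda free within 09:00–20:30: 09:00–13:45, 16:00–18:15, 19:30–20:30.
Zheng ∩ Maya: 13:00–13:30, 18:00–19:00.
Zheng ∩ Maya ∩ Liang: 13:00–13:30.
Zheng ∩ Maya ∩ Liang ∩ Yolanda: 13:00–13:30.
Zheng ∩ Maya ∩ Liang ∩ Yolanda ∩ Jun: 13:00–13:30.
Windows ≥ 30 min: 13:00–13:30.

13:00–13:30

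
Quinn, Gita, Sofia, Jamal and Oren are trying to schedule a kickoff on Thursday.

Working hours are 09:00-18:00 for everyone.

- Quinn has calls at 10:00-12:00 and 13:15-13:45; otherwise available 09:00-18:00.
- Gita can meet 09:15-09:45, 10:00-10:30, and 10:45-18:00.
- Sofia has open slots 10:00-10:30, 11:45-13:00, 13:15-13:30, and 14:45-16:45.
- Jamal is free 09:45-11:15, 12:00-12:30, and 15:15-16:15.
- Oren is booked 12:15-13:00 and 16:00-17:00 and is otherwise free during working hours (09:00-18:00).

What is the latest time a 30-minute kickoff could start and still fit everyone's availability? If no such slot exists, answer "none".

Quinn free within 09:00–18:00: 09:00–10:00, 12:00–13:15, 13:45–18:00.
Oren free within 09:00–18:00: 09:00–12:15, 13:00–16:00, 17:00–18:00.
Quinn ∩ Gita: 09:15–09:45, 12:00–13:15, 13:45–18:00.
Quinn ∩ Gita ∩ Sofia: 12:00–13:00, 14:45–16:45.
Quinn ∩ Gita ∩ Sofia ∩ Jamal: 12:00–12:30, 15:15–16:15.
Quinn ∩ Gita ∩ Sofia ∩ Jamal ∩ Oren: 12:00–12:15, 15:15–16:00.
Windows ≥ 30 min: 15:15–16:00.
Latest start in the last window 15:15–16:00 is 16:00 − 30 min = 15:30.

15:30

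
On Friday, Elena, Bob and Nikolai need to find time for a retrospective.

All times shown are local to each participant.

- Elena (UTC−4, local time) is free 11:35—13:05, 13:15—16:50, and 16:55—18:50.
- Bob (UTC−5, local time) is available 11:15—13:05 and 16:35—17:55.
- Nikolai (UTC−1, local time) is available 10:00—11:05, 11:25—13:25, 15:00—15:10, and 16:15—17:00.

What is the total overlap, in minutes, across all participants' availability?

45 minutes

Elena → UTC: 15:35–17:05, 17:15–20:50, 20:55–22:50.
Bob → UTC: 16:15–18:05, 21:35–22:55.
Nikolai → UTC: 11:00–12:05, 12:25–14:25, 16:00–16:10, 17:15–18:00.
Elena ∩ Bob: 16:15–17:05, 17:15–18:05, 21:35–22:50.
Elena ∩ Bob ∩ Nikolai: 17:15–18:00.
Total common minutes: 45.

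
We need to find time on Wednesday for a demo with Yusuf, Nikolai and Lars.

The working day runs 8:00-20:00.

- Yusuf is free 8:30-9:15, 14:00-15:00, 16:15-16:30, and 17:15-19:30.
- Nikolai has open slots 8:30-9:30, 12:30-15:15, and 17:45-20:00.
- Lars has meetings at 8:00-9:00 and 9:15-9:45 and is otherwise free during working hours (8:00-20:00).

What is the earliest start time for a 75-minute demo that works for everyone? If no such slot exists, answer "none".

Lars free within 08:00–20:00: 09:00–09:15, 09:45–20:00.
Yusuf ∩ Nikolai: 08:30–09:15, 14:00–15:00, 17:45–19:30.
Yusuf ∩ Nikolai ∩ Lars: 09:00–09:15, 14:00–15:00, 17:45–19:30.
Windows ≥ 75 min: 17:45–19:30.
Earliest such window starts at 17:45.

17:45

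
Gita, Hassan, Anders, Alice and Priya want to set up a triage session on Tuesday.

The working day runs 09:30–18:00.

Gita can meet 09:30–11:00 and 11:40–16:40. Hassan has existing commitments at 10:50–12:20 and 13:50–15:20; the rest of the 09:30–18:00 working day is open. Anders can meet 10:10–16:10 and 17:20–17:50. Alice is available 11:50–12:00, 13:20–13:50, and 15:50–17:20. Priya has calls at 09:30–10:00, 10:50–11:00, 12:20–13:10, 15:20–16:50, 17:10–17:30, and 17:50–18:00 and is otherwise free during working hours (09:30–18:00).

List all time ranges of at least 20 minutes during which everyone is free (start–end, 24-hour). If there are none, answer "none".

13:20–13:50

Hassan free within 09:30–18:00: 09:30–10:50, 12:20–13:50, 15:20–18:00.
Priya free within 09:30–18:00: 10:00–10:50, 11:00–12:20, 13:10–15:20, 16:50–17:10, 17:30–17:50.
Gita ∩ Hassan: 09:30–10:50, 12:20–13:50, 15:20–16:40.
Gita ∩ Hassan ∩ Anders: 10:10–10:50, 12:20–13:50, 15:20–16:10.
Gita ∩ Hassan ∩ Anders ∩ Alice: 13:20–13:50, 15:50–16:10.
Gita ∩ Hassan ∩ Anders ∩ Alice ∩ Priya: 13:20–13:50.
Windows ≥ 20 min: 13:20–13:50.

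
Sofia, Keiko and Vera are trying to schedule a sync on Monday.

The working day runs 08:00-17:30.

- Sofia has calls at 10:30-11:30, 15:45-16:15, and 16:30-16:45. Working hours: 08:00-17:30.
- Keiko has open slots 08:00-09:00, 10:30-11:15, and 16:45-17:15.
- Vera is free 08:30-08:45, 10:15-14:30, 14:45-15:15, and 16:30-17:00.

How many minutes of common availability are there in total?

30 minutes

Sofia free within 08:00–17:30: 08:00–10:30, 11:30–15:45, 16:15–16:30, 16:45–17:30.
Sofia ∩ Keiko: 08:00–09:00, 16:45–17:15.
Sofia ∩ Keiko ∩ Vera: 08:30–08:45, 16:45–17:00.
Total common minutes: 15 + 15 = 30.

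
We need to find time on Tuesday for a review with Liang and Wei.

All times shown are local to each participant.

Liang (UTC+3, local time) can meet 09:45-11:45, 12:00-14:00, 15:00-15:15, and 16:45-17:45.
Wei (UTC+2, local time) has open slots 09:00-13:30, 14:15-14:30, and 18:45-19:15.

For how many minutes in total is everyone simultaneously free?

225 minutes

Liang → UTC: 06:45–08:45, 09:00–11:00, 12:00–12:15, 13:45–14:45.
Wei → UTC: 07:00–11:30, 12:15–12:30, 16:45–17:15.
Liang ∩ Wei: 07:00–08:45, 09:00–11:00.
Total common minutes: 105 + 120 = 225.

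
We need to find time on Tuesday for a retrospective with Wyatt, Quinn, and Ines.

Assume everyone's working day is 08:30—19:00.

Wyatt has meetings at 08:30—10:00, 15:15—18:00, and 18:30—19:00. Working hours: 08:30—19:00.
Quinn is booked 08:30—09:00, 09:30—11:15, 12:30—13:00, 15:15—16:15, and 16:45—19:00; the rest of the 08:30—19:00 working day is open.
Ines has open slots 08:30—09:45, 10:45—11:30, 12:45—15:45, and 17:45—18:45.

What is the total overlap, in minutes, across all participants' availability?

Wyatt free within 08:30–19:00: 10:00–15:15, 18:00–18:30.
Quinn free within 08:30–19:00: 09:00–09:30, 11:15–12:30, 13:00–15:15, 16:15–16:45.
Wyatt ∩ Quinn: 11:15–12:30, 13:00–15:15.
Wyatt ∩ Quinn ∩ Ines: 11:15–11:30, 13:00–15:15.
Total common minutes: 15 + 135 = 150.

150 minutes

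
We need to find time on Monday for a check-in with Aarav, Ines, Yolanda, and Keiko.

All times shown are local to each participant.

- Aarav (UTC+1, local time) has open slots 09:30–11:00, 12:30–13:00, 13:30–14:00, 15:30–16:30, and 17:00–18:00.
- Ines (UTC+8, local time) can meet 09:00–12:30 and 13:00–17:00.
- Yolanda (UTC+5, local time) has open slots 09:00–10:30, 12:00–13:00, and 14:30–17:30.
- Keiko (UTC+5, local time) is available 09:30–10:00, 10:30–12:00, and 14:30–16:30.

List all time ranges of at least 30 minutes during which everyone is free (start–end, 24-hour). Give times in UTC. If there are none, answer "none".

none

Aarav → UTC: 08:30–10:00, 11:30–12:00, 12:30–13:00, 14:30–15:30, 16:00–17:00.
Ines → UTC: 01:00–04:30, 05:00–09:00.
Yolanda → UTC: 04:00–05:30, 07:00–08:00, 09:30–12:30.
Keiko → UTC: 04:30–05:00, 05:30–07:00, 09:30–11:30.
Aarav ∩ Ines: 08:30–09:00.
Aarav ∩ Ines ∩ Yolanda: (none).
Aarav ∩ Ines ∩ Yolanda ∩ Keiko: (none).
Windows ≥ 30 min: (none).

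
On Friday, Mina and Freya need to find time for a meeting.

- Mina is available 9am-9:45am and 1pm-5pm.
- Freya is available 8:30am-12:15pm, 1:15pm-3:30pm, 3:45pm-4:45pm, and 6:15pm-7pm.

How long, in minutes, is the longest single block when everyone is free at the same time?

Mina ∩ Freya: 09:00–09:45, 13:15–15:30, 15:45–16:45.
Common window lengths: 45, 135, 60 min; longest is 135.

135 minutes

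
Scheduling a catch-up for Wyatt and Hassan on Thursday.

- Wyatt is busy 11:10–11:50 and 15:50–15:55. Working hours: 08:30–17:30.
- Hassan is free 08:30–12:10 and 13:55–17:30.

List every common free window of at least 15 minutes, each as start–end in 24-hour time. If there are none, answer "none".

08:30–11:10, 11:50–12:10, 13:55–15:50, 15:55–17:30

Wyatt free within 08:30–17:30: 08:30–11:10, 11:50–15:50, 15:55–17:30.
Wyatt ∩ Hassan: 08:30–11:10, 11:50–12:10, 13:55–15:50, 15:55–17:30.
Windows ≥ 15 min: 08:30–11:10, 11:50–12:10, 13:55–15:50, 15:55–17:30.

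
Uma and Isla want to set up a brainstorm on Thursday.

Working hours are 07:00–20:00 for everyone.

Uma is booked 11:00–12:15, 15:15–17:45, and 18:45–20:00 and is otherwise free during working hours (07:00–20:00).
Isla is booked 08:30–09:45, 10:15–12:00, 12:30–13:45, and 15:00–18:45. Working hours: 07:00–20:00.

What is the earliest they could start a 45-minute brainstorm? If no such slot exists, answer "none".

07:00

Uma free within 07:00–20:00: 07:00–11:00, 12:15–15:15, 17:45–18:45.
Isla free within 07:00–20:00: 07:00–08:30, 09:45–10:15, 12:00–12:30, 13:45–15:00, 18:45–20:00.
Uma ∩ Isla: 07:00–08:30, 09:45–10:15, 12:15–12:30, 13:45–15:00.
Windows ≥ 45 min: 07:00–08:30, 13:45–15:00.
Earliest such window starts at 07:00.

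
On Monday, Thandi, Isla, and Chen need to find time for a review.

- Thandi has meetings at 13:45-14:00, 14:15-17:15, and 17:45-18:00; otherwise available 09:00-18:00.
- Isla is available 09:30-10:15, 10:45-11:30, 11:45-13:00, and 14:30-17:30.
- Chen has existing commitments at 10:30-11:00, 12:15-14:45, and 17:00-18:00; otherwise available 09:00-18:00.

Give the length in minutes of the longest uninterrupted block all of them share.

45 minutes

Thandi free within 09:00–18:00: 09:00–13:45, 14:00–14:15, 17:15–17:45.
Chen free within 09:00–18:00: 09:00–10:30, 11:00–12:15, 14:45–17:00.
Thandi ∩ Isla: 09:30–10:15, 10:45–11:30, 11:45–13:00, 17:15–17:30.
Thandi ∩ Isla ∩ Chen: 09:30–10:15, 11:00–11:30, 11:45–12:15.
Common window lengths: 45, 30, 30 min; longest is 45.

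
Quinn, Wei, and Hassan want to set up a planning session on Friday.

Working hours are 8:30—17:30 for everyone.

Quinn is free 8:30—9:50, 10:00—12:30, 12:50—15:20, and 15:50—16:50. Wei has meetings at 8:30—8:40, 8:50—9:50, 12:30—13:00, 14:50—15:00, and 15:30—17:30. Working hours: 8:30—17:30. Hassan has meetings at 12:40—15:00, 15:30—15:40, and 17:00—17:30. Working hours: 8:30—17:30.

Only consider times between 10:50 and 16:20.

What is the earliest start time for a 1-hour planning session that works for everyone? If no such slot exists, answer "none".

10:50

Wei free within 08:30–17:30: 08:40–08:50, 09:50–12:30, 13:00–14:50, 15:00–15:30.
Hassan free within 08:30–17:30: 08:30–12:40, 15:00–15:30, 15:40–17:00.
Quinn ∩ Wei: 08:40–08:50, 10:00–12:30, 13:00–14:50, 15:00–15:20.
Quinn ∩ Wei ∩ Hassan: 08:40–08:50, 10:00–12:30, 15:00–15:20.
Restricted to 10:50–16:20: 10:50–12:30, 15:00–15:20.
Windows ≥ 60 min: 10:50–12:30.
Earliest such window starts at 10:50.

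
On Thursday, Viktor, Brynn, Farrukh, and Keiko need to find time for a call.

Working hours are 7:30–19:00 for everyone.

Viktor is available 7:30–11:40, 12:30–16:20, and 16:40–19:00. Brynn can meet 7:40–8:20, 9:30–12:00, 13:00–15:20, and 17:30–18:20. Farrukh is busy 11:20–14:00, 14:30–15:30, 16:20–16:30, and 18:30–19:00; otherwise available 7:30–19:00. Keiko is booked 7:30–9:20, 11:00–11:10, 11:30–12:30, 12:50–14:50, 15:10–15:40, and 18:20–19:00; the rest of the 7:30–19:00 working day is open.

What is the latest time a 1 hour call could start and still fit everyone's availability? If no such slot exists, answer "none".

Farrukh free within 07:30–19:00: 07:30–11:20, 14:00–14:30, 15:30–16:20, 16:30–18:30.
Keiko free within 07:30–19:00: 09:20–11:00, 11:10–11:30, 12:30–12:50, 14:50–15:10, 15:40–18:20.
Viktor ∩ Brynn: 07:40–08:20, 09:30–11:40, 13:00–15:20, 17:30–18:20.
Viktor ∩ Brynn ∩ Farrukh: 07:40–08:20, 09:30–11:20, 14:00–14:30, 17:30–18:20.
Viktor ∩ Brynn ∩ Farrukh ∩ Keiko: 09:30–11:00, 11:10–11:20, 17:30–18:20.
Windows ≥ 60 min: 09:30–11:00.
Latest start in the last window 09:30–11:00 is 11:00 − 60 min = 10:00.

10:00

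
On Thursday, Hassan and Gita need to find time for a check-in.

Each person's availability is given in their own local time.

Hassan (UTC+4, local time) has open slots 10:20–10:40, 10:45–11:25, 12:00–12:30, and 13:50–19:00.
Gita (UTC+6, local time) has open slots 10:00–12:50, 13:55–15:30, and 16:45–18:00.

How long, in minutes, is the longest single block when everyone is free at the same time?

75 minutes

Hassan → UTC: 06:20–06:40, 06:45–07:25, 08:00–08:30, 09:50–15:00.
Gita → UTC: 04:00–06:50, 07:55–09:30, 10:45–12:00.
Hassan ∩ Gita: 06:20–06:40, 06:45–06:50, 08:00–08:30, 10:45–12:00.
Common window lengths: 20, 5, 30, 75 min; longest is 75.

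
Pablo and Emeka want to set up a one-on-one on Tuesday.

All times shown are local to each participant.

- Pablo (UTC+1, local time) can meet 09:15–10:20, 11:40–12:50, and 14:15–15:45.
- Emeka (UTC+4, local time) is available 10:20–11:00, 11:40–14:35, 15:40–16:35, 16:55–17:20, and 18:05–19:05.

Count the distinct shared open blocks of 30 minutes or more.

2

Pablo → UTC: 08:15–09:20, 10:40–11:50, 13:15–14:45.
Emeka → UTC: 06:20–07:00, 07:40–10:35, 11:40–12:35, 12:55–13:20, 14:05–15:05.
Pablo ∩ Emeka: 08:15–09:20, 11:40–11:50, 13:15–13:20, 14:05–14:45.
Windows ≥ 30 min: 08:15–09:20, 14:05–14:45.
That's 2 windows.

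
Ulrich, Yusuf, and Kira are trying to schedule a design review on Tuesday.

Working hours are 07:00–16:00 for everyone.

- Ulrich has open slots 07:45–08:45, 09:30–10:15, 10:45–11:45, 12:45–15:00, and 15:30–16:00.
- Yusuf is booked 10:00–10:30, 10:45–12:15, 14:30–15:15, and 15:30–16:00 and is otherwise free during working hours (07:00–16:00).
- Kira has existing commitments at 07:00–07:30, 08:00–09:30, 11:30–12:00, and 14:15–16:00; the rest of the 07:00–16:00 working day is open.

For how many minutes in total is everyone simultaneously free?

135 minutes

Yusuf free within 07:00–16:00: 07:00–10:00, 10:30–10:45, 12:15–14:30, 15:15–15:30.
Kira free within 07:00–16:00: 07:30–08:00, 09:30–11:30, 12:00–14:15.
Ulrich ∩ Yusuf: 07:45–08:45, 09:30–10:00, 12:45–14:30.
Ulrich ∩ Yusuf ∩ Kira: 07:45–08:00, 09:30–10:00, 12:45–14:15.
Total common minutes: 15 + 30 + 90 = 135.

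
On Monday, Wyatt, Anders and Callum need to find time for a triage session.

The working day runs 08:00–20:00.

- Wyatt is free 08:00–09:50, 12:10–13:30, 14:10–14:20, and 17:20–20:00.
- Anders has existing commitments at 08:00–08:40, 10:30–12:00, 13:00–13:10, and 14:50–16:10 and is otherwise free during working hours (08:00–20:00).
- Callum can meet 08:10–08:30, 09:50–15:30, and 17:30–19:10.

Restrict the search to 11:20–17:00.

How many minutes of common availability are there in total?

80 minutes

Anders free within 08:00–20:00: 08:40–10:30, 12:00–13:00, 13:10–14:50, 16:10–20:00.
Wyatt ∩ Anders: 08:40–09:50, 12:10–13:00, 13:10–13:30, 14:10–14:20, 17:20–20:00.
Wyatt ∩ Anders ∩ Callum: 12:10–13:00, 13:10–13:30, 14:10–14:20, 17:30–19:10.
Restricted to 11:20–17:00: 12:10–13:00, 13:10–13:30, 14:10–14:20.
Total common minutes: 50 + 20 + 10 = 80.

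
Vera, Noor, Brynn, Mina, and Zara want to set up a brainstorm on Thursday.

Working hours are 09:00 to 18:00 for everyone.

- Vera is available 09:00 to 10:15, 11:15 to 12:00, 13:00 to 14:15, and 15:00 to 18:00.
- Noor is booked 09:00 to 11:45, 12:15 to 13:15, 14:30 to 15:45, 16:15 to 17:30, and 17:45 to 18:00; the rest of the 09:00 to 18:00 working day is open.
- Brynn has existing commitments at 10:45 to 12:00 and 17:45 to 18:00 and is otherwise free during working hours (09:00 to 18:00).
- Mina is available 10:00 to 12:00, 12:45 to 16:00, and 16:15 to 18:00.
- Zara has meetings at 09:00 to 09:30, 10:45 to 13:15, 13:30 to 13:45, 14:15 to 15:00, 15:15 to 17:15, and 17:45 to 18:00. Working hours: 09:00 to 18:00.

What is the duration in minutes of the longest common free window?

Noor free within 09:00–18:00: 11:45–12:15, 13:15–14:30, 15:45–16:15, 17:30–17:45.
Brynn free within 09:00–18:00: 09:00–10:45, 12:00–17:45.
Zara free within 09:00–18:00: 09:30–10:45, 13:15–13:30, 13:45–14:15, 15:00–15:15, 17:15–17:45.
Vera ∩ Noor: 11:45–12:00, 13:15–14:15, 15:45–16:15, 17:30–17:45.
Vera ∩ Noor ∩ Brynn: 13:15–14:15, 15:45–16:15, 17:30–17:45.
Vera ∩ Noor ∩ Brynn ∩ Mina: 13:15–14:15, 15:45–16:00, 17:30–17:45.
Vera ∩ Noor ∩ Brynn ∩ Mina ∩ Zara: 13:15–13:30, 13:45–14:15, 17:30–17:45.
Common window lengths: 15, 30, 15 min; longest is 30.

30 minutes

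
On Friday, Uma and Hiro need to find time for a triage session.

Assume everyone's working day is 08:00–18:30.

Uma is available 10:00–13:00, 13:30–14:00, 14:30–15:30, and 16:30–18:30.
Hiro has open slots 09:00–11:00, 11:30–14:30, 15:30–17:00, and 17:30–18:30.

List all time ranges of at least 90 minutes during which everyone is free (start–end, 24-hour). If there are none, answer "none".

11:30–13:00

Uma ∩ Hiro: 10:00–11:00, 11:30–13:00, 13:30–14:00, 16:30–17:00, 17:30–18:30.
Windows ≥ 90 min: 11:30–13:00.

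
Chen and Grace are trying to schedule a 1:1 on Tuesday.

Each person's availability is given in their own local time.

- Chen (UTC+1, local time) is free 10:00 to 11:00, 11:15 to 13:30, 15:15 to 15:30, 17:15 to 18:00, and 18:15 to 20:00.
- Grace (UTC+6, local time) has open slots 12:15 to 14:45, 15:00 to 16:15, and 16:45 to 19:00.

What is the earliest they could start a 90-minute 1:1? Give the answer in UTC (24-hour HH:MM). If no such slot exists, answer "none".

Chen → UTC: 09:00–10:00, 10:15–12:30, 14:15–14:30, 16:15–17:00, 17:15–19:00.
Grace → UTC: 06:15–08:45, 09:00–10:15, 10:45–13:00.
Chen ∩ Grace: 09:00–10:00, 10:45–12:30.
Windows ≥ 90 min: 10:45–12:30.
Earliest such window starts at 10:45.

10:45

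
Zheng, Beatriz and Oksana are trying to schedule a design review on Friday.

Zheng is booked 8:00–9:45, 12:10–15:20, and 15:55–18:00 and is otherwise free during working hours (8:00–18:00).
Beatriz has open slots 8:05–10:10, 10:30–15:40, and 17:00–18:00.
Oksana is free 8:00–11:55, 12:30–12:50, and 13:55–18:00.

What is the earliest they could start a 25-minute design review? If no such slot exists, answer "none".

Zheng free within 08:00–18:00: 09:45–12:10, 15:20–15:55.
Zheng ∩ Beatriz: 09:45–10:10, 10:30–12:10, 15:20–15:40.
Zheng ∩ Beatriz ∩ Oksana: 09:45–10:10, 10:30–11:55, 15:20–15:40.
Windows ≥ 25 min: 09:45–10:10, 10:30–11:55.
Earliest such window starts at 09:45.

09:45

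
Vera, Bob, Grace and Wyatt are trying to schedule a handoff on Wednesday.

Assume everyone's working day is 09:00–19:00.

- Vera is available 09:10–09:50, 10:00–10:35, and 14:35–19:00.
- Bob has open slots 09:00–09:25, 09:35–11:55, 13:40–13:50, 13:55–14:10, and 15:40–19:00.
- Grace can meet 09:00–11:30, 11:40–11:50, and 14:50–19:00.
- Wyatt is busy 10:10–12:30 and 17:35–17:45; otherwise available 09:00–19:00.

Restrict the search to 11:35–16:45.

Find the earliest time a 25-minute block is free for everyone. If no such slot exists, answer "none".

15:40

Wyatt free within 09:00–19:00: 09:00–10:10, 12:30–17:35, 17:45–19:00.
Vera ∩ Bob: 09:10–09:25, 09:35–09:50, 10:00–10:35, 15:40–19:00.
Vera ∩ Bob ∩ Grace: 09:10–09:25, 09:35–09:50, 10:00–10:35, 15:40–19:00.
Vera ∩ Bob ∩ Grace ∩ Wyatt: 09:10–09:25, 09:35–09:50, 10:00–10:10, 15:40–17:35, 17:45–19:00.
Restricted to 11:35–16:45: 15:40–16:45.
Windows ≥ 25 min: 15:40–16:45.
Earliest such window starts at 15:40.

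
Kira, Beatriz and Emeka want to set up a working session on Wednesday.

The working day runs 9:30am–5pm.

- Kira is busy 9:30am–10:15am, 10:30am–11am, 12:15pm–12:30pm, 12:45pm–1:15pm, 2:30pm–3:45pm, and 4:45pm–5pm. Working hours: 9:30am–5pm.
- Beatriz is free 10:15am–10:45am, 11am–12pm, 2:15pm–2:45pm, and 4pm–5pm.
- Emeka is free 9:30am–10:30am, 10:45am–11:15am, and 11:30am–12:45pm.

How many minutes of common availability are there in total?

Kira free within 09:30–17:00: 10:15–10:30, 11:00–12:15, 12:30–12:45, 13:15–14:30, 15:45–16:45.
Kira ∩ Beatriz: 10:15–10:30, 11:00–12:00, 14:15–14:30, 16:00–16:45.
Kira ∩ Beatriz ∩ Emeka: 10:15–10:30, 11:00–11:15, 11:30–12:00.
Total common minutes: 15 + 15 + 30 = 60.

60 minutes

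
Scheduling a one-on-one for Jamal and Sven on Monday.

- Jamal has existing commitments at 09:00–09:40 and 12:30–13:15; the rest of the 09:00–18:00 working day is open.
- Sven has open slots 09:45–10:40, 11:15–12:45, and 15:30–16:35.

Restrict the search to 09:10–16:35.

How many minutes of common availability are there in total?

Jamal free within 09:00–18:00: 09:40–12:30, 13:15–18:00.
Jamal ∩ Sven: 09:45–10:40, 11:15–12:30, 15:30–16:35.
Restricted to 09:10–16:35: 09:45–10:40, 11:15–12:30, 15:30–16:35.
Total common minutes: 55 + 75 + 65 = 195.

195 minutes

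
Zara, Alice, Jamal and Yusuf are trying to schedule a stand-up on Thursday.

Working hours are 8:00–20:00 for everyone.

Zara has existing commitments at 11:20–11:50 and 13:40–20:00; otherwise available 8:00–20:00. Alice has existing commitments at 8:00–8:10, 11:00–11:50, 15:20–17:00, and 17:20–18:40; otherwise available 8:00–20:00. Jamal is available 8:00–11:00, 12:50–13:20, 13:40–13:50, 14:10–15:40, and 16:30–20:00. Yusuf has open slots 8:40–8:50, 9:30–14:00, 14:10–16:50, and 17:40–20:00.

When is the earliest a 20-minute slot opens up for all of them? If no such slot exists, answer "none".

09:30

Zara free within 08:00–20:00: 08:00–11:20, 11:50–13:40.
Alice free within 08:00–20:00: 08:10–11:00, 11:50–15:20, 17:00–17:20, 18:40–20:00.
Zara ∩ Alice: 08:10–11:00, 11:50–13:40.
Zara ∩ Alice ∩ Jamal: 08:10–11:00, 12:50–13:20.
Zara ∩ Alice ∩ Jamal ∩ Yusuf: 08:40–08:50, 09:30–11:00, 12:50–13:20.
Windows ≥ 20 min: 09:30–11:00, 12:50–13:20.
Earliest such window starts at 09:30.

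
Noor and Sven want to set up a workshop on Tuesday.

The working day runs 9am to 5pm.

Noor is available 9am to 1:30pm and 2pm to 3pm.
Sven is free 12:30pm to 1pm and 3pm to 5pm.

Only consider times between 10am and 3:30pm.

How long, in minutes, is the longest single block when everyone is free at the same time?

30 minutes

Noor ∩ Sven: 12:30–13:00.
Restricted to 10:00–15:30: 12:30–13:00.
Single common window of 30 minutes.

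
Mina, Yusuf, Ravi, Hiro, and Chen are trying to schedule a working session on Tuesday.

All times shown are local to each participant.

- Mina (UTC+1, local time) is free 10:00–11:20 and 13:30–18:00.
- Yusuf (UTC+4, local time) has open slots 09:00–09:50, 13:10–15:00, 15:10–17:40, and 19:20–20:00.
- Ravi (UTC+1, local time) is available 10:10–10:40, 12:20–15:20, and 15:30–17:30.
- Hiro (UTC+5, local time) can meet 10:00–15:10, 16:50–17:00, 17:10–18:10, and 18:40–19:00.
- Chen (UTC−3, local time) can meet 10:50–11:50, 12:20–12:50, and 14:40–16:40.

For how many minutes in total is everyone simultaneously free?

0 minutes

Mina → UTC: 09:00–10:20, 12:30–17:00.
Yusuf → UTC: 05:00–05:50, 09:10–11:00, 11:10–13:40, 15:20–16:00.
Ravi → UTC: 09:10–09:40, 11:20–14:20, 14:30–16:30.
Hiro → UTC: 05:00–10:10, 11:50–12:00, 12:10–13:10, 13:40–14:00.
Chen → UTC: 13:50–14:50, 15:20–15:50, 17:40–19:40.
Mina ∩ Yusuf: 09:10–10:20, 12:30–13:40, 15:20–16:00.
Mina ∩ Yusuf ∩ Ravi: 09:10–09:40, 12:30–13:40, 15:20–16:00.
Mina ∩ Yusuf ∩ Ravi ∩ Hiro: 09:10–09:40, 12:30–13:10.
Mina ∩ Yusuf ∩ Ravi ∩ Hiro ∩ Chen: (none).
Total common minutes: 0.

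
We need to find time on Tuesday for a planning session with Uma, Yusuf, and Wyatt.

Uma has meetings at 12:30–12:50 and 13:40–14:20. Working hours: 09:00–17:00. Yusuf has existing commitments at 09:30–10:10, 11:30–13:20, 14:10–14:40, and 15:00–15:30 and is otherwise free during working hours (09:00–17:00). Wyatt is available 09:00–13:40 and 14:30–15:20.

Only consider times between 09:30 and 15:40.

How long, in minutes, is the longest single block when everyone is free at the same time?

80 minutes

Uma free within 09:00–17:00: 09:00–12:30, 12:50–13:40, 14:20–17:00.
Yusuf free within 09:00–17:00: 09:00–09:30, 10:10–11:30, 13:20–14:10, 14:40–15:00, 15:30–17:00.
Uma ∩ Yusuf: 09:00–09:30, 10:10–11:30, 13:20–13:40, 14:40–15:00, 15:30–17:00.
Uma ∩ Yusuf ∩ Wyatt: 09:00–09:30, 10:10–11:30, 13:20–13:40, 14:40–15:00.
Restricted to 09:30–15:40: 10:10–11:30, 13:20–13:40, 14:40–15:00.
Common window lengths: 80, 20, 20 min; longest is 80.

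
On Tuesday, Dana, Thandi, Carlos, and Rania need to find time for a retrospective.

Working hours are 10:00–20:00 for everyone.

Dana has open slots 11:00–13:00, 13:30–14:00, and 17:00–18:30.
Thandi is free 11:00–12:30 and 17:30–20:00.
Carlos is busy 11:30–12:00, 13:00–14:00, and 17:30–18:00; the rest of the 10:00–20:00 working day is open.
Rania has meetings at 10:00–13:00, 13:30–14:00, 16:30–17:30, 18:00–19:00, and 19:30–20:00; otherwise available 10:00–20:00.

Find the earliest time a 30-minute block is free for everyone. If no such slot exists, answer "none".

Carlos free within 10:00–20:00: 10:00–11:30, 12:00–13:00, 14:00–17:30, 18:00–20:00.
Rania free within 10:00–20:00: 13:00–13:30, 14:00–16:30, 17:30–18:00, 19:00–19:30.
Dana ∩ Thandi: 11:00–12:30, 17:30–18:30.
Dana ∩ Thandi ∩ Carlos: 11:00–11:30, 12:00–12:30, 18:00–18:30.
Dana ∩ Thandi ∩ Carlos ∩ Rania: (none).
Windows ≥ 30 min: (none).

none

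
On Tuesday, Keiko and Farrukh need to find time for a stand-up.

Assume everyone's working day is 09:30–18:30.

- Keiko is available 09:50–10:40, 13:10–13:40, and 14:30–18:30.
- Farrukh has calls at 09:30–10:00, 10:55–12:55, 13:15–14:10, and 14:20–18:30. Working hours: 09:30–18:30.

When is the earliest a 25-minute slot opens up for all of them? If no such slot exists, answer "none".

Farrukh free within 09:30–18:30: 10:00–10:55, 12:55–13:15, 14:10–14:20.
Keiko ∩ Farrukh: 10:00–10:40, 13:10–13:15.
Windows ≥ 25 min: 10:00–10:40.
Earliest such window starts at 10:00.

10:00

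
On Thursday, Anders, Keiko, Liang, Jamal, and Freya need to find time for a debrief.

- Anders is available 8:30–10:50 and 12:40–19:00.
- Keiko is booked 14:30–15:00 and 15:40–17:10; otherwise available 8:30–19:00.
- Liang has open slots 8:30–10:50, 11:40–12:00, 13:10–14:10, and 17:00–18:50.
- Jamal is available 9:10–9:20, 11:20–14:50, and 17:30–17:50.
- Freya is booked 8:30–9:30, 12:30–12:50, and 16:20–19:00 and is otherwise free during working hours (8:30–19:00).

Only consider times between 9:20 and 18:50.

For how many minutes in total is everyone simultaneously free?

60 minutes

Keiko free within 08:30–19:00: 08:30–14:30, 15:00–15:40, 17:10–19:00.
Freya free within 08:30–19:00: 09:30–12:30, 12:50–16:20.
Anders ∩ Keiko: 08:30–10:50, 12:40–14:30, 15:00–15:40, 17:10–19:00.
Anders ∩ Keiko ∩ Liang: 08:30–10:50, 13:10–14:10, 17:10–18:50.
Anders ∩ Keiko ∩ Liang ∩ Jamal: 09:10–09:20, 13:10–14:10, 17:30–17:50.
Anders ∩ Keiko ∩ Liang ∩ Jamal ∩ Freya: 13:10–14:10.
Restricted to 09:20–18:50: 13:10–14:10.
Total common minutes: 60.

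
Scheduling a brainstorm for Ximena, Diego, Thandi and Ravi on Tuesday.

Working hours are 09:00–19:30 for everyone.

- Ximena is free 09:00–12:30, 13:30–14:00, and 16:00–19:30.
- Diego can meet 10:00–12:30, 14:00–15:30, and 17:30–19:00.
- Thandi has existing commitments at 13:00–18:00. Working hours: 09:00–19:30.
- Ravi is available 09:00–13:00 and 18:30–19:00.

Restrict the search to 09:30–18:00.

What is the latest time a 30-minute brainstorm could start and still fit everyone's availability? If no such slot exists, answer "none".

12:00

Thandi free within 09:00–19:30: 09:00–13:00, 18:00–19:30.
Ximena ∩ Diego: 10:00–12:30, 17:30–19:00.
Ximena ∩ Diego ∩ Thandi: 10:00–12:30, 18:00–19:00.
Ximena ∩ Diego ∩ Thandi ∩ Ravi: 10:00–12:30, 18:30–19:00.
Restricted to 09:30–18:00: 10:00–12:30.
Windows ≥ 30 min: 10:00–12:30.
Latest start in the last window 10:00–12:30 is 12:30 − 30 min = 12:00.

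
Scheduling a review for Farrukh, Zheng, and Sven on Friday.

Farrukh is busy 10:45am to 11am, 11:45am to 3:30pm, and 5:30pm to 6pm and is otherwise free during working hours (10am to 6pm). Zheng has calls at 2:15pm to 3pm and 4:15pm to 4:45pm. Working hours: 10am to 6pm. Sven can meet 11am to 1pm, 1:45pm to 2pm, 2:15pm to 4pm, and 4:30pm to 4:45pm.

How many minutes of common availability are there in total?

Farrukh free within 10:00–18:00: 10:00–10:45, 11:00–11:45, 15:30–17:30.
Zheng free within 10:00–18:00: 10:00–14:15, 15:00–16:15, 16:45–18:00.
Farrukh ∩ Zheng: 10:00–10:45, 11:00–11:45, 15:30–16:15, 16:45–17:30.
Farrukh ∩ Zheng ∩ Sven: 11:00–11:45, 15:30–16:00.
Total common minutes: 45 + 30 = 75.

75 minutes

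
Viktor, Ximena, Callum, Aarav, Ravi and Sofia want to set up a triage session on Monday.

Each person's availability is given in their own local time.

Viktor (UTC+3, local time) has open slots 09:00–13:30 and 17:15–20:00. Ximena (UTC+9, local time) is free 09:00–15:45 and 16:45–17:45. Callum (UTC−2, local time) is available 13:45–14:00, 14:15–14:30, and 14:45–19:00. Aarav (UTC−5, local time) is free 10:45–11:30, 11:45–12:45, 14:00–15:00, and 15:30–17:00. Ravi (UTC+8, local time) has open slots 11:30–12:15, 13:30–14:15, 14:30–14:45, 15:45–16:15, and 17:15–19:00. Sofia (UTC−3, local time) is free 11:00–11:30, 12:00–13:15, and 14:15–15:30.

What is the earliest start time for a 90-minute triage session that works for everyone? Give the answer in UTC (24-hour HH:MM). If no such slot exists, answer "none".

none

Viktor → UTC: 06:00–10:30, 14:15–17:00.
Ximena → UTC: 00:00–06:45, 07:45–08:45.
Callum → UTC: 15:45–16:00, 16:15–16:30, 16:45–21:00.
Aarav → UTC: 15:45–16:30, 16:45–17:45, 19:00–20:00, 20:30–22:00.
Ravi → UTC: 03:30–04:15, 05:30–06:15, 06:30–06:45, 07:45–08:15, 09:15–11:00.
Sofia → UTC: 14:00–14:30, 15:00–16:15, 17:15–18:30.
Viktor ∩ Ximena: 06:00–06:45, 07:45–08:45.
Viktor ∩ Ximena ∩ Callum: (none).
Viktor ∩ Ximena ∩ Callum ∩ Aarav: (none).
Viktor ∩ Ximena ∩ Callum ∩ Aarav ∩ Ravi: (none).
Viktor ∩ Ximena ∩ Callum ∩ Aarav ∩ Ravi ∩ Sofia: (none).
Windows ≥ 90 min: (none).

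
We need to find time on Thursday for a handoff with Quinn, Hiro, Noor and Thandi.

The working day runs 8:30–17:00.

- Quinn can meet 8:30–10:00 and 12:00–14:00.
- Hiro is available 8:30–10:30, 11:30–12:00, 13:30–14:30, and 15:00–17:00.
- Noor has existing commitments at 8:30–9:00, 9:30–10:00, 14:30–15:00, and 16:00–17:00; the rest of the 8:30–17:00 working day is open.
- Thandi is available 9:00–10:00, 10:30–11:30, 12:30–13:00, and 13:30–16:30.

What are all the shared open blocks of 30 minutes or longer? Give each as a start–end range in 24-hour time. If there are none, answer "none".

Noor free within 08:30–17:00: 09:00–09:30, 10:00–14:30, 15:00–16:00.
Quinn ∩ Hiro: 08:30–10:00, 13:30–14:00.
Quinn ∩ Hiro ∩ Noor: 09:00–09:30, 13:30–14:00.
Quinn ∩ Hiro ∩ Noor ∩ Thandi: 09:00–09:30, 13:30–14:00.
Windows ≥ 30 min: 09:00–09:30, 13:30–14:00.

09:00–09:30, 13:30–14:00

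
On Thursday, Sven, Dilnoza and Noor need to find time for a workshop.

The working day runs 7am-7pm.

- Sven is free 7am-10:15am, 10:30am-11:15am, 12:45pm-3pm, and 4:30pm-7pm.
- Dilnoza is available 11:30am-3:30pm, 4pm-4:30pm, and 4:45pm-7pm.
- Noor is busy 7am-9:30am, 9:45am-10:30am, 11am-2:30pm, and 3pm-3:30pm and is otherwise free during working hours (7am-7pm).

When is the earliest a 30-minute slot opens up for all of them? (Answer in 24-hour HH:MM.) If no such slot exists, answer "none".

Noor free within 07:00–19:00: 09:30–09:45, 10:30–11:00, 14:30–15:00, 15:30–19:00.
Sven ∩ Dilnoza: 12:45–15:00, 16:45–19:00.
Sven ∩ Dilnoza ∩ Noor: 14:30–15:00, 16:45–19:00.
Windows ≥ 30 min: 14:30–15:00, 16:45–19:00.
Earliest such window starts at 14:30.

14:30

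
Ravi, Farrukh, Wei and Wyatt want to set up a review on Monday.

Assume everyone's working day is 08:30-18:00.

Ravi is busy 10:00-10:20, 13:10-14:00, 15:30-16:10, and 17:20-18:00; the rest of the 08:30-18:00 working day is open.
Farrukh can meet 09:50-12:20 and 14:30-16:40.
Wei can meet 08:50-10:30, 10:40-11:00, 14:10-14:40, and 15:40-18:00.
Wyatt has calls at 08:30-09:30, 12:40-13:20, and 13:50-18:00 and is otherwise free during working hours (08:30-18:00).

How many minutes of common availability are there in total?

Ravi free within 08:30–18:00: 08:30–10:00, 10:20–13:10, 14:00–15:30, 16:10–17:20.
Wyatt free within 08:30–18:00: 09:30–12:40, 13:20–13:50.
Ravi ∩ Farrukh: 09:50–10:00, 10:20–12:20, 14:30–15:30, 16:10–16:40.
Ravi ∩ Farrukh ∩ Wei: 09:50–10:00, 10:20–10:30, 10:40–11:00, 14:30–14:40, 16:10–16:40.
Ravi ∩ Farrukh ∩ Wei ∩ Wyatt: 09:50–10:00, 10:20–10:30, 10:40–11:00.
Total common minutes: 10 + 10 + 20 = 40.

40 minutes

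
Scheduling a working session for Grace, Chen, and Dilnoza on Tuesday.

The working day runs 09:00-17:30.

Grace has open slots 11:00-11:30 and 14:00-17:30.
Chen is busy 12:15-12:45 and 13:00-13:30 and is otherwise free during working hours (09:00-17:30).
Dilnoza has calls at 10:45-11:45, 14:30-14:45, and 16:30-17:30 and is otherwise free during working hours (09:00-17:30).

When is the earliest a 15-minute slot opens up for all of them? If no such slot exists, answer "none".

14:00

Chen free within 09:00–17:30: 09:00–12:15, 12:45–13:00, 13:30–17:30.
Dilnoza free within 09:00–17:30: 09:00–10:45, 11:45–14:30, 14:45–16:30.
Grace ∩ Chen: 11:00–11:30, 14:00–17:30.
Grace ∩ Chen ∩ Dilnoza: 14:00–14:30, 14:45–16:30.
Windows ≥ 15 min: 14:00–14:30, 14:45–16:30.
Earliest such window starts at 14:00.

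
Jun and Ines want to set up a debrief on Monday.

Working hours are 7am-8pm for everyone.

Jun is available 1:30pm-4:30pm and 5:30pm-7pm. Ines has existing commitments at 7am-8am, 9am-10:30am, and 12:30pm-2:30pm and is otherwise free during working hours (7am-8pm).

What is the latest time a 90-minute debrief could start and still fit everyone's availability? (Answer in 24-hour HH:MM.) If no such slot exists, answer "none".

17:30

Ines free within 07:00–20:00: 08:00–09:00, 10:30–12:30, 14:30–20:00.
Jun ∩ Ines: 14:30–16:30, 17:30–19:00.
Windows ≥ 90 min: 14:30–16:30, 17:30–19:00.
Latest start in the last window 17:30–19:00 is 19:00 − 90 min = 17:30.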